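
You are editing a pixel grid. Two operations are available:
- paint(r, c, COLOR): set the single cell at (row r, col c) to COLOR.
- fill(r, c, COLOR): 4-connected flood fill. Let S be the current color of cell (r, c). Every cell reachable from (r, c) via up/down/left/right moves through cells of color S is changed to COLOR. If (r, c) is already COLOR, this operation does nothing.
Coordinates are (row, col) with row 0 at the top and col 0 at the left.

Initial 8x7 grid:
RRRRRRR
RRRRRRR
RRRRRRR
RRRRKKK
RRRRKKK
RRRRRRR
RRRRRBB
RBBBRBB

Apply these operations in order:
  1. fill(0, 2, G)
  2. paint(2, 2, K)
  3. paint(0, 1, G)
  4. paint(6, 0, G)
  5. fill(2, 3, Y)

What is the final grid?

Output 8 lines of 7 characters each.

Answer: YYYYYYY
YYYYYYY
YYKYYYY
YYYYKKK
YYYYKKK
YYYYYYY
YYYYYBB
YBBBYBB

Derivation:
After op 1 fill(0,2,G) [43 cells changed]:
GGGGGGG
GGGGGGG
GGGGGGG
GGGGKKK
GGGGKKK
GGGGGGG
GGGGGBB
GBBBGBB
After op 2 paint(2,2,K):
GGGGGGG
GGGGGGG
GGKGGGG
GGGGKKK
GGGGKKK
GGGGGGG
GGGGGBB
GBBBGBB
After op 3 paint(0,1,G):
GGGGGGG
GGGGGGG
GGKGGGG
GGGGKKK
GGGGKKK
GGGGGGG
GGGGGBB
GBBBGBB
After op 4 paint(6,0,G):
GGGGGGG
GGGGGGG
GGKGGGG
GGGGKKK
GGGGKKK
GGGGGGG
GGGGGBB
GBBBGBB
After op 5 fill(2,3,Y) [42 cells changed]:
YYYYYYY
YYYYYYY
YYKYYYY
YYYYKKK
YYYYKKK
YYYYYYY
YYYYYBB
YBBBYBB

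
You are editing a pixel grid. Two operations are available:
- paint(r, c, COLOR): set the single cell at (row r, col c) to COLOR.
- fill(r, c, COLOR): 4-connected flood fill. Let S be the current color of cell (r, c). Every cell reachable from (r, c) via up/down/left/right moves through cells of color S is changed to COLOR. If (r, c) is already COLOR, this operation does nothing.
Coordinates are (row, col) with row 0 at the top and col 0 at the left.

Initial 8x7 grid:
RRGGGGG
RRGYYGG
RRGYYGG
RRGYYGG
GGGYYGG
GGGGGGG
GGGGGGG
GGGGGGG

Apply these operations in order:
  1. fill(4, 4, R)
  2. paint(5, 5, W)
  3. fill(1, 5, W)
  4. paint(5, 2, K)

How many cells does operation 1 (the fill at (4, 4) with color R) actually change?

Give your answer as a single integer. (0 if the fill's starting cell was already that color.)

After op 1 fill(4,4,R) [8 cells changed]:
RRGGGGG
RRGRRGG
RRGRRGG
RRGRRGG
GGGRRGG
GGGGGGG
GGGGGGG
GGGGGGG

Answer: 8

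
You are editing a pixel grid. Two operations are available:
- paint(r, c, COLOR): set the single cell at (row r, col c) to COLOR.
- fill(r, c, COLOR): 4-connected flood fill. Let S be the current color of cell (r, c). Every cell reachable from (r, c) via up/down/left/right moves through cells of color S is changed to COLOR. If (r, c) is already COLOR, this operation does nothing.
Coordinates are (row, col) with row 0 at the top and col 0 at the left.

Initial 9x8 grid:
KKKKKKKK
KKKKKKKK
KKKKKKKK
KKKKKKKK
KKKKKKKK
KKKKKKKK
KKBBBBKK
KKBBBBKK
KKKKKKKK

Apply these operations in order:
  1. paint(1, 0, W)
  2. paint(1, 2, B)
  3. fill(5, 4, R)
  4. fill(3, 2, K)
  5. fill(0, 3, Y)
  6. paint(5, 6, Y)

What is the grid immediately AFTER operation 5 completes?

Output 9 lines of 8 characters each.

After op 1 paint(1,0,W):
KKKKKKKK
WKKKKKKK
KKKKKKKK
KKKKKKKK
KKKKKKKK
KKKKKKKK
KKBBBBKK
KKBBBBKK
KKKKKKKK
After op 2 paint(1,2,B):
KKKKKKKK
WKBKKKKK
KKKKKKKK
KKKKKKKK
KKKKKKKK
KKKKKKKK
KKBBBBKK
KKBBBBKK
KKKKKKKK
After op 3 fill(5,4,R) [62 cells changed]:
RRRRRRRR
WRBRRRRR
RRRRRRRR
RRRRRRRR
RRRRRRRR
RRRRRRRR
RRBBBBRR
RRBBBBRR
RRRRRRRR
After op 4 fill(3,2,K) [62 cells changed]:
KKKKKKKK
WKBKKKKK
KKKKKKKK
KKKKKKKK
KKKKKKKK
KKKKKKKK
KKBBBBKK
KKBBBBKK
KKKKKKKK
After op 5 fill(0,3,Y) [62 cells changed]:
YYYYYYYY
WYBYYYYY
YYYYYYYY
YYYYYYYY
YYYYYYYY
YYYYYYYY
YYBBBBYY
YYBBBBYY
YYYYYYYY

Answer: YYYYYYYY
WYBYYYYY
YYYYYYYY
YYYYYYYY
YYYYYYYY
YYYYYYYY
YYBBBBYY
YYBBBBYY
YYYYYYYY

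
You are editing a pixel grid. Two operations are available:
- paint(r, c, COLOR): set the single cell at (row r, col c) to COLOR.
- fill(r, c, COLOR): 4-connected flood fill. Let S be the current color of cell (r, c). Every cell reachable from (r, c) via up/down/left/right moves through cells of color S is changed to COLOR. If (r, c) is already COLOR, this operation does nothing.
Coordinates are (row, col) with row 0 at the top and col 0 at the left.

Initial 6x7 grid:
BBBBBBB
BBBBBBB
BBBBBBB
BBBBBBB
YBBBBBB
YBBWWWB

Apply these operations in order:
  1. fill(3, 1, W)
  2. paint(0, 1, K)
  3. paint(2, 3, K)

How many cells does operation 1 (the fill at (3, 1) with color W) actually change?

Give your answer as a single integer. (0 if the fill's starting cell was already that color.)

After op 1 fill(3,1,W) [37 cells changed]:
WWWWWWW
WWWWWWW
WWWWWWW
WWWWWWW
YWWWWWW
YWWWWWW

Answer: 37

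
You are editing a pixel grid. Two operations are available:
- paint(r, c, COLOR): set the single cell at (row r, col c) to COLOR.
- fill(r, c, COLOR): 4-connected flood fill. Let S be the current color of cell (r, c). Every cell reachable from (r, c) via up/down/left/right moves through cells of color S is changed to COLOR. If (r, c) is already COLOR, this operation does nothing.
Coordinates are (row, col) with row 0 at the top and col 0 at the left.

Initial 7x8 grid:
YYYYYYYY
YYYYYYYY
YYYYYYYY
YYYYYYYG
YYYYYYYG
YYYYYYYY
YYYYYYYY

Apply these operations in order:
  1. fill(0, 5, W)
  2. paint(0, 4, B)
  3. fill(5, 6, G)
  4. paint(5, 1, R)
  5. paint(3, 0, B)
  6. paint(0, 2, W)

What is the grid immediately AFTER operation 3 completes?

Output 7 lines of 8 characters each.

Answer: GGGGBGGG
GGGGGGGG
GGGGGGGG
GGGGGGGG
GGGGGGGG
GGGGGGGG
GGGGGGGG

Derivation:
After op 1 fill(0,5,W) [54 cells changed]:
WWWWWWWW
WWWWWWWW
WWWWWWWW
WWWWWWWG
WWWWWWWG
WWWWWWWW
WWWWWWWW
After op 2 paint(0,4,B):
WWWWBWWW
WWWWWWWW
WWWWWWWW
WWWWWWWG
WWWWWWWG
WWWWWWWW
WWWWWWWW
After op 3 fill(5,6,G) [53 cells changed]:
GGGGBGGG
GGGGGGGG
GGGGGGGG
GGGGGGGG
GGGGGGGG
GGGGGGGG
GGGGGGGG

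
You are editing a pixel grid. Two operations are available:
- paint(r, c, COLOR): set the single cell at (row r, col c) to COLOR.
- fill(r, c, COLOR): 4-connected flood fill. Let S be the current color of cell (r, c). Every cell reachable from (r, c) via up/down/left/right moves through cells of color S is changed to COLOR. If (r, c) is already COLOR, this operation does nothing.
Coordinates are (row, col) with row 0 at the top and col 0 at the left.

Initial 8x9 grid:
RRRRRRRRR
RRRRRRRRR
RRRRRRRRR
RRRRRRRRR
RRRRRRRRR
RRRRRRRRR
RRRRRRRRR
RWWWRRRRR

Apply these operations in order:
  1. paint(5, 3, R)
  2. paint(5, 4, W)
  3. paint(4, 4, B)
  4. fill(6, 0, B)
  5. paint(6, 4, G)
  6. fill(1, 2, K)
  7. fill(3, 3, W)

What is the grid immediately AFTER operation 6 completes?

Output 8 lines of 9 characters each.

After op 1 paint(5,3,R):
RRRRRRRRR
RRRRRRRRR
RRRRRRRRR
RRRRRRRRR
RRRRRRRRR
RRRRRRRRR
RRRRRRRRR
RWWWRRRRR
After op 2 paint(5,4,W):
RRRRRRRRR
RRRRRRRRR
RRRRRRRRR
RRRRRRRRR
RRRRRRRRR
RRRRWRRRR
RRRRRRRRR
RWWWRRRRR
After op 3 paint(4,4,B):
RRRRRRRRR
RRRRRRRRR
RRRRRRRRR
RRRRRRRRR
RRRRBRRRR
RRRRWRRRR
RRRRRRRRR
RWWWRRRRR
After op 4 fill(6,0,B) [67 cells changed]:
BBBBBBBBB
BBBBBBBBB
BBBBBBBBB
BBBBBBBBB
BBBBBBBBB
BBBBWBBBB
BBBBBBBBB
BWWWBBBBB
After op 5 paint(6,4,G):
BBBBBBBBB
BBBBBBBBB
BBBBBBBBB
BBBBBBBBB
BBBBBBBBB
BBBBWBBBB
BBBBGBBBB
BWWWBBBBB
After op 6 fill(1,2,K) [67 cells changed]:
KKKKKKKKK
KKKKKKKKK
KKKKKKKKK
KKKKKKKKK
KKKKKKKKK
KKKKWKKKK
KKKKGKKKK
KWWWKKKKK

Answer: KKKKKKKKK
KKKKKKKKK
KKKKKKKKK
KKKKKKKKK
KKKKKKKKK
KKKKWKKKK
KKKKGKKKK
KWWWKKKKK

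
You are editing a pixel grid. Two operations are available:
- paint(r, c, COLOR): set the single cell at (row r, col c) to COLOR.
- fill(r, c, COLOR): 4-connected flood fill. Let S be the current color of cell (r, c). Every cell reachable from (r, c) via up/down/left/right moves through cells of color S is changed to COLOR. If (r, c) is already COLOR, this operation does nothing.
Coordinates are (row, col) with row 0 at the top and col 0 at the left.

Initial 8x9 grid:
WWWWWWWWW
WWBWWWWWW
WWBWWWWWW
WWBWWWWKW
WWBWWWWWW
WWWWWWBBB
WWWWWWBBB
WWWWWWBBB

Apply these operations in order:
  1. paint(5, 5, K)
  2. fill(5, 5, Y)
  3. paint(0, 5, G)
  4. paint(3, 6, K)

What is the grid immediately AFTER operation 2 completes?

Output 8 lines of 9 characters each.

Answer: WWWWWWWWW
WWBWWWWWW
WWBWWWWWW
WWBWWWWKW
WWBWWWWWW
WWWWWYBBB
WWWWWWBBB
WWWWWWBBB

Derivation:
After op 1 paint(5,5,K):
WWWWWWWWW
WWBWWWWWW
WWBWWWWWW
WWBWWWWKW
WWBWWWWWW
WWWWWKBBB
WWWWWWBBB
WWWWWWBBB
After op 2 fill(5,5,Y) [1 cells changed]:
WWWWWWWWW
WWBWWWWWW
WWBWWWWWW
WWBWWWWKW
WWBWWWWWW
WWWWWYBBB
WWWWWWBBB
WWWWWWBBB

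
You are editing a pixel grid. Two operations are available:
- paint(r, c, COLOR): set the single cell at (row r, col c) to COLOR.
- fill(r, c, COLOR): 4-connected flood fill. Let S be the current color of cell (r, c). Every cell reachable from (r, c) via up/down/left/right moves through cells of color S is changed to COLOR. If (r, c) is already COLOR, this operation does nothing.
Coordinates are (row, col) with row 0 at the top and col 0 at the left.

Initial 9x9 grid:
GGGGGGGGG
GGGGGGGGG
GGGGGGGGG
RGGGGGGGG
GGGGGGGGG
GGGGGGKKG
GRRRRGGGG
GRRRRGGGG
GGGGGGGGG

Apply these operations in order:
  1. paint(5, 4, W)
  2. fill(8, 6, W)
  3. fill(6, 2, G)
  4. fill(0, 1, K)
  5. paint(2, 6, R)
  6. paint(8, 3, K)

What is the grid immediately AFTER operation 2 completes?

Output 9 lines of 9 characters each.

Answer: WWWWWWWWW
WWWWWWWWW
WWWWWWWWW
RWWWWWWWW
WWWWWWWWW
WWWWWWKKW
WRRRRWWWW
WRRRRWWWW
WWWWWWWWW

Derivation:
After op 1 paint(5,4,W):
GGGGGGGGG
GGGGGGGGG
GGGGGGGGG
RGGGGGGGG
GGGGGGGGG
GGGGWGKKG
GRRRRGGGG
GRRRRGGGG
GGGGGGGGG
After op 2 fill(8,6,W) [69 cells changed]:
WWWWWWWWW
WWWWWWWWW
WWWWWWWWW
RWWWWWWWW
WWWWWWWWW
WWWWWWKKW
WRRRRWWWW
WRRRRWWWW
WWWWWWWWW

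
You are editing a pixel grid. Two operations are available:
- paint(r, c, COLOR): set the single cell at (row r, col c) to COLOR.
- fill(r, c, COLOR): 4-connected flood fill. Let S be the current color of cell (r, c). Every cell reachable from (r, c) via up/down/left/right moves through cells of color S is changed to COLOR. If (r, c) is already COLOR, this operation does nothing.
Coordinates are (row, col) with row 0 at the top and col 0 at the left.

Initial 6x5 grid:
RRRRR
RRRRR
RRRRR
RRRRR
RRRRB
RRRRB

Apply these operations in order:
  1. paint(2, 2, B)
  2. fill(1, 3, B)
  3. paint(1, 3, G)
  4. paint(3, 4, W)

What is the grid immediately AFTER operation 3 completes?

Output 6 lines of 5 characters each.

After op 1 paint(2,2,B):
RRRRR
RRRRR
RRBRR
RRRRR
RRRRB
RRRRB
After op 2 fill(1,3,B) [27 cells changed]:
BBBBB
BBBBB
BBBBB
BBBBB
BBBBB
BBBBB
After op 3 paint(1,3,G):
BBBBB
BBBGB
BBBBB
BBBBB
BBBBB
BBBBB

Answer: BBBBB
BBBGB
BBBBB
BBBBB
BBBBB
BBBBB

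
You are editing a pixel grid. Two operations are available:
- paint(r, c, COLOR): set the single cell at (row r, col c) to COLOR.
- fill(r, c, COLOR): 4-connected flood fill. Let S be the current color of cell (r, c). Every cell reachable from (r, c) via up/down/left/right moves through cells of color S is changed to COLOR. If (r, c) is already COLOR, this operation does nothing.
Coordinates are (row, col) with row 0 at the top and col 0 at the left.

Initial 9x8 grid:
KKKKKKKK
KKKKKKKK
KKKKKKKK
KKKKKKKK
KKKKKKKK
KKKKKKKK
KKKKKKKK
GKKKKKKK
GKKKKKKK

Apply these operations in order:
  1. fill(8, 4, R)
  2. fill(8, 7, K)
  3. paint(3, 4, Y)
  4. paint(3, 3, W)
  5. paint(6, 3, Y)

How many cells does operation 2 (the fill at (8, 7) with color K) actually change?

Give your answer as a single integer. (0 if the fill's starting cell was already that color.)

Answer: 70

Derivation:
After op 1 fill(8,4,R) [70 cells changed]:
RRRRRRRR
RRRRRRRR
RRRRRRRR
RRRRRRRR
RRRRRRRR
RRRRRRRR
RRRRRRRR
GRRRRRRR
GRRRRRRR
After op 2 fill(8,7,K) [70 cells changed]:
KKKKKKKK
KKKKKKKK
KKKKKKKK
KKKKKKKK
KKKKKKKK
KKKKKKKK
KKKKKKKK
GKKKKKKK
GKKKKKKK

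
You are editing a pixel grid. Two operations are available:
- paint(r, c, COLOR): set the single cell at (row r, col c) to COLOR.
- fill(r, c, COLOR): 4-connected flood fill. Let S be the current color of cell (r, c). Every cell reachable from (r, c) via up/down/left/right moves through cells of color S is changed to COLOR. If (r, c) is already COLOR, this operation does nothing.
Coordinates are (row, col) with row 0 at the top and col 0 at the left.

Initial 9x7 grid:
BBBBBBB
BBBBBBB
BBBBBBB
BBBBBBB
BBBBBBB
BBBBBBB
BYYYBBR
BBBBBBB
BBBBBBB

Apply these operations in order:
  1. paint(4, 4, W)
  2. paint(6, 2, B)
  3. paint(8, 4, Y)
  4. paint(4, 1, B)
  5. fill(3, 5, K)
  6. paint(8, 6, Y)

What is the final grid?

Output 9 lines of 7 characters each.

After op 1 paint(4,4,W):
BBBBBBB
BBBBBBB
BBBBBBB
BBBBBBB
BBBBWBB
BBBBBBB
BYYYBBR
BBBBBBB
BBBBBBB
After op 2 paint(6,2,B):
BBBBBBB
BBBBBBB
BBBBBBB
BBBBBBB
BBBBWBB
BBBBBBB
BYBYBBR
BBBBBBB
BBBBBBB
After op 3 paint(8,4,Y):
BBBBBBB
BBBBBBB
BBBBBBB
BBBBBBB
BBBBWBB
BBBBBBB
BYBYBBR
BBBBBBB
BBBBYBB
After op 4 paint(4,1,B):
BBBBBBB
BBBBBBB
BBBBBBB
BBBBBBB
BBBBWBB
BBBBBBB
BYBYBBR
BBBBBBB
BBBBYBB
After op 5 fill(3,5,K) [58 cells changed]:
KKKKKKK
KKKKKKK
KKKKKKK
KKKKKKK
KKKKWKK
KKKKKKK
KYKYKKR
KKKKKKK
KKKKYKK
After op 6 paint(8,6,Y):
KKKKKKK
KKKKKKK
KKKKKKK
KKKKKKK
KKKKWKK
KKKKKKK
KYKYKKR
KKKKKKK
KKKKYKY

Answer: KKKKKKK
KKKKKKK
KKKKKKK
KKKKKKK
KKKKWKK
KKKKKKK
KYKYKKR
KKKKKKK
KKKKYKY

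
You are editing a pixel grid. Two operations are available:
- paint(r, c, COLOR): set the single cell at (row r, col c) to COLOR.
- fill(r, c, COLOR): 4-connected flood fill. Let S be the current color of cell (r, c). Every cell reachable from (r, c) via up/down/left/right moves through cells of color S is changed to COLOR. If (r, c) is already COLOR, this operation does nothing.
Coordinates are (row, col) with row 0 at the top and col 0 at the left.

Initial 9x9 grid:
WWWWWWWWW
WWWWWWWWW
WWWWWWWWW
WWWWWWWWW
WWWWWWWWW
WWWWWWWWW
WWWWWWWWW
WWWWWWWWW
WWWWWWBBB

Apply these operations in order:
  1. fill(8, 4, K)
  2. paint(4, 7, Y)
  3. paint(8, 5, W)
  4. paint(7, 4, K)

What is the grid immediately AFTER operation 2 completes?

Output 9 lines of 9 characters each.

After op 1 fill(8,4,K) [78 cells changed]:
KKKKKKKKK
KKKKKKKKK
KKKKKKKKK
KKKKKKKKK
KKKKKKKKK
KKKKKKKKK
KKKKKKKKK
KKKKKKKKK
KKKKKKBBB
After op 2 paint(4,7,Y):
KKKKKKKKK
KKKKKKKKK
KKKKKKKKK
KKKKKKKKK
KKKKKKKYK
KKKKKKKKK
KKKKKKKKK
KKKKKKKKK
KKKKKKBBB

Answer: KKKKKKKKK
KKKKKKKKK
KKKKKKKKK
KKKKKKKKK
KKKKKKKYK
KKKKKKKKK
KKKKKKKKK
KKKKKKKKK
KKKKKKBBB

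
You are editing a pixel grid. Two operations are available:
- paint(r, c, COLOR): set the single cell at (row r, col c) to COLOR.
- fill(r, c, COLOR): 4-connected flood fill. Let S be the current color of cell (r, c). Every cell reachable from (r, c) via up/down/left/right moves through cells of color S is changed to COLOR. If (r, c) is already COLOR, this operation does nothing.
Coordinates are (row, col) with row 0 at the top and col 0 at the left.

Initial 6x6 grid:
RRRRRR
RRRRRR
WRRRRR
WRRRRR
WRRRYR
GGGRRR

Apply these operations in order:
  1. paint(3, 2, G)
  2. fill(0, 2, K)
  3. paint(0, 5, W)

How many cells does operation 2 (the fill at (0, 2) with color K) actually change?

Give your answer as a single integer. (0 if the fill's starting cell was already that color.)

After op 1 paint(3,2,G):
RRRRRR
RRRRRR
WRRRRR
WRGRRR
WRRRYR
GGGRRR
After op 2 fill(0,2,K) [28 cells changed]:
KKKKKK
KKKKKK
WKKKKK
WKGKKK
WKKKYK
GGGKKK

Answer: 28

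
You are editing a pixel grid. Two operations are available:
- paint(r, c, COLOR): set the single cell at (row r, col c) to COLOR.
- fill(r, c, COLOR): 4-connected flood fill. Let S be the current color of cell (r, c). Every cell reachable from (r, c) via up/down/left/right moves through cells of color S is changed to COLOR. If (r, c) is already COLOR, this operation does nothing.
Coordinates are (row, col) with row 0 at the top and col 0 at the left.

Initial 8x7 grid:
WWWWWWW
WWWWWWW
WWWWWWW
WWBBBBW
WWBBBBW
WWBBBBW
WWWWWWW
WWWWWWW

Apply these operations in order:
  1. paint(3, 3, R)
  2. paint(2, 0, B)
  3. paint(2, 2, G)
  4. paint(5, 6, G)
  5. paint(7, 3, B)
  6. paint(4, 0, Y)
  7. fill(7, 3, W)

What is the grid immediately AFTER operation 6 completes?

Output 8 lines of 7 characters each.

Answer: WWWWWWW
WWWWWWW
BWGWWWW
WWBRBBW
YWBBBBW
WWBBBBG
WWWWWWW
WWWBWWW

Derivation:
After op 1 paint(3,3,R):
WWWWWWW
WWWWWWW
WWWWWWW
WWBRBBW
WWBBBBW
WWBBBBW
WWWWWWW
WWWWWWW
After op 2 paint(2,0,B):
WWWWWWW
WWWWWWW
BWWWWWW
WWBRBBW
WWBBBBW
WWBBBBW
WWWWWWW
WWWWWWW
After op 3 paint(2,2,G):
WWWWWWW
WWWWWWW
BWGWWWW
WWBRBBW
WWBBBBW
WWBBBBW
WWWWWWW
WWWWWWW
After op 4 paint(5,6,G):
WWWWWWW
WWWWWWW
BWGWWWW
WWBRBBW
WWBBBBW
WWBBBBG
WWWWWWW
WWWWWWW
After op 5 paint(7,3,B):
WWWWWWW
WWWWWWW
BWGWWWW
WWBRBBW
WWBBBBW
WWBBBBG
WWWWWWW
WWWBWWW
After op 6 paint(4,0,Y):
WWWWWWW
WWWWWWW
BWGWWWW
WWBRBBW
YWBBBBW
WWBBBBG
WWWWWWW
WWWBWWW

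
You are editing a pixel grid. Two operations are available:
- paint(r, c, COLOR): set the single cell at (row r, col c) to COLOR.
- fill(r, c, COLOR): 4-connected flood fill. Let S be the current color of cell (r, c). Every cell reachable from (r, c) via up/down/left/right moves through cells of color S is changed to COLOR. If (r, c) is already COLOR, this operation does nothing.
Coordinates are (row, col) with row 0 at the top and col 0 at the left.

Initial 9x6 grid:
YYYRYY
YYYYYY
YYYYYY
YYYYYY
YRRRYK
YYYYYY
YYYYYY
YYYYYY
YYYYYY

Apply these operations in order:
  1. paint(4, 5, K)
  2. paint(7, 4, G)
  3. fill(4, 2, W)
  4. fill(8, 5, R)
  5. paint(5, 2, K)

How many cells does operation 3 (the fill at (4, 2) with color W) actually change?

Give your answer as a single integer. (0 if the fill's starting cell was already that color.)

Answer: 3

Derivation:
After op 1 paint(4,5,K):
YYYRYY
YYYYYY
YYYYYY
YYYYYY
YRRRYK
YYYYYY
YYYYYY
YYYYYY
YYYYYY
After op 2 paint(7,4,G):
YYYRYY
YYYYYY
YYYYYY
YYYYYY
YRRRYK
YYYYYY
YYYYYY
YYYYGY
YYYYYY
After op 3 fill(4,2,W) [3 cells changed]:
YYYRYY
YYYYYY
YYYYYY
YYYYYY
YWWWYK
YYYYYY
YYYYYY
YYYYGY
YYYYYY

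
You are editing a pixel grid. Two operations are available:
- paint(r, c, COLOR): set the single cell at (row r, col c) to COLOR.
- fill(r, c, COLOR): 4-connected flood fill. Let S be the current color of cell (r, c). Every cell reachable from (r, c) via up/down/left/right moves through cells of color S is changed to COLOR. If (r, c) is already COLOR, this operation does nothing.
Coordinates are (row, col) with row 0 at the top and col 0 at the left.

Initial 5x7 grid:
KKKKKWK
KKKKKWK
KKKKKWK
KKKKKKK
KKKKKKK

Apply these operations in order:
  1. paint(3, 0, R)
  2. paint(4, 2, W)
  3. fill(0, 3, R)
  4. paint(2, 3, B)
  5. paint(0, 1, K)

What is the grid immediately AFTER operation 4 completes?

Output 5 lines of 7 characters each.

After op 1 paint(3,0,R):
KKKKKWK
KKKKKWK
KKKKKWK
RKKKKKK
KKKKKKK
After op 2 paint(4,2,W):
KKKKKWK
KKKKKWK
KKKKKWK
RKKKKKK
KKWKKKK
After op 3 fill(0,3,R) [30 cells changed]:
RRRRRWR
RRRRRWR
RRRRRWR
RRRRRRR
RRWRRRR
After op 4 paint(2,3,B):
RRRRRWR
RRRRRWR
RRRBRWR
RRRRRRR
RRWRRRR

Answer: RRRRRWR
RRRRRWR
RRRBRWR
RRRRRRR
RRWRRRR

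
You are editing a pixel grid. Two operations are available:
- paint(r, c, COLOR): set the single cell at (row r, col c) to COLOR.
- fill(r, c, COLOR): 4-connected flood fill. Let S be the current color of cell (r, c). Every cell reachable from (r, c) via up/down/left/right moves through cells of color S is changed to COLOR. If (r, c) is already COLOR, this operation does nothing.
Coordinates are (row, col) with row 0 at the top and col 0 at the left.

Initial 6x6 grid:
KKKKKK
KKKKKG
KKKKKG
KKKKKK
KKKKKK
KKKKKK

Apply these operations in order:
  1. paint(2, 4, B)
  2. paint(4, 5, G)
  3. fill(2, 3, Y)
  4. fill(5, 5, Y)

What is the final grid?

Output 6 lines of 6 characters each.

Answer: YYYYYY
YYYYYG
YYYYBG
YYYYYY
YYYYYG
YYYYYY

Derivation:
After op 1 paint(2,4,B):
KKKKKK
KKKKKG
KKKKBG
KKKKKK
KKKKKK
KKKKKK
After op 2 paint(4,5,G):
KKKKKK
KKKKKG
KKKKBG
KKKKKK
KKKKKG
KKKKKK
After op 3 fill(2,3,Y) [32 cells changed]:
YYYYYY
YYYYYG
YYYYBG
YYYYYY
YYYYYG
YYYYYY
After op 4 fill(5,5,Y) [0 cells changed]:
YYYYYY
YYYYYG
YYYYBG
YYYYYY
YYYYYG
YYYYYY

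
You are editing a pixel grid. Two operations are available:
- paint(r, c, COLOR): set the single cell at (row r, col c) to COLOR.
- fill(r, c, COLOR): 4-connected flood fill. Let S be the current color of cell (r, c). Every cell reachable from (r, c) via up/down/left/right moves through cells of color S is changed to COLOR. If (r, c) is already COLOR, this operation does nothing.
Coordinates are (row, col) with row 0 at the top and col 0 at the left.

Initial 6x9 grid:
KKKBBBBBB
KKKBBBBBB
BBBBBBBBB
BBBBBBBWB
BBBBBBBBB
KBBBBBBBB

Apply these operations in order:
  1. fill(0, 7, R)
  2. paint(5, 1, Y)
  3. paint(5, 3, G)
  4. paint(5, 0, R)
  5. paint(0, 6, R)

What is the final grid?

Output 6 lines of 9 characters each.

After op 1 fill(0,7,R) [46 cells changed]:
KKKRRRRRR
KKKRRRRRR
RRRRRRRRR
RRRRRRRWR
RRRRRRRRR
KRRRRRRRR
After op 2 paint(5,1,Y):
KKKRRRRRR
KKKRRRRRR
RRRRRRRRR
RRRRRRRWR
RRRRRRRRR
KYRRRRRRR
After op 3 paint(5,3,G):
KKKRRRRRR
KKKRRRRRR
RRRRRRRRR
RRRRRRRWR
RRRRRRRRR
KYRGRRRRR
After op 4 paint(5,0,R):
KKKRRRRRR
KKKRRRRRR
RRRRRRRRR
RRRRRRRWR
RRRRRRRRR
RYRGRRRRR
After op 5 paint(0,6,R):
KKKRRRRRR
KKKRRRRRR
RRRRRRRRR
RRRRRRRWR
RRRRRRRRR
RYRGRRRRR

Answer: KKKRRRRRR
KKKRRRRRR
RRRRRRRRR
RRRRRRRWR
RRRRRRRRR
RYRGRRRRR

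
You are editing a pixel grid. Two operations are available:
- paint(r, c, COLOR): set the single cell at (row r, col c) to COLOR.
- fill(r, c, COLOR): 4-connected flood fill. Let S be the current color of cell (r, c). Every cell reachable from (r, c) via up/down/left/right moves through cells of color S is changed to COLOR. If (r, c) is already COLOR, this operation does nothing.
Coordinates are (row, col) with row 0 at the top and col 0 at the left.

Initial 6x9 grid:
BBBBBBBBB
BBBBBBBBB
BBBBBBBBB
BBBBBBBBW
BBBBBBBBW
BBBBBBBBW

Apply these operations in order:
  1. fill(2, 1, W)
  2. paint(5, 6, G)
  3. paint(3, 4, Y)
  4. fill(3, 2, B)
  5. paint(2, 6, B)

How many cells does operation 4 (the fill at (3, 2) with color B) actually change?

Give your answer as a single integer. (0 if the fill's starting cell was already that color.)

After op 1 fill(2,1,W) [51 cells changed]:
WWWWWWWWW
WWWWWWWWW
WWWWWWWWW
WWWWWWWWW
WWWWWWWWW
WWWWWWWWW
After op 2 paint(5,6,G):
WWWWWWWWW
WWWWWWWWW
WWWWWWWWW
WWWWWWWWW
WWWWWWWWW
WWWWWWGWW
After op 3 paint(3,4,Y):
WWWWWWWWW
WWWWWWWWW
WWWWWWWWW
WWWWYWWWW
WWWWWWWWW
WWWWWWGWW
After op 4 fill(3,2,B) [52 cells changed]:
BBBBBBBBB
BBBBBBBBB
BBBBBBBBB
BBBBYBBBB
BBBBBBBBB
BBBBBBGBB

Answer: 52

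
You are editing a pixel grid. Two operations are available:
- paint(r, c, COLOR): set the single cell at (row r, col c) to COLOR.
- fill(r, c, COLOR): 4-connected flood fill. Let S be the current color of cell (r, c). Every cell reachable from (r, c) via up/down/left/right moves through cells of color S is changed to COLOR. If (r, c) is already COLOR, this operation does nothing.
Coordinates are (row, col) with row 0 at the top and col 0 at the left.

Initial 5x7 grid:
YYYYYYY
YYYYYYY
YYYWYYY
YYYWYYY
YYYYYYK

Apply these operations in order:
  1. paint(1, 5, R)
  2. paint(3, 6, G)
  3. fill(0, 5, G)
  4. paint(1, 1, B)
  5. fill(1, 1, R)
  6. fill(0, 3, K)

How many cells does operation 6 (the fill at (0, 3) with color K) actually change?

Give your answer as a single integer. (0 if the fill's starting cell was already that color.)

Answer: 30

Derivation:
After op 1 paint(1,5,R):
YYYYYYY
YYYYYRY
YYYWYYY
YYYWYYY
YYYYYYK
After op 2 paint(3,6,G):
YYYYYYY
YYYYYRY
YYYWYYY
YYYWYYG
YYYYYYK
After op 3 fill(0,5,G) [30 cells changed]:
GGGGGGG
GGGGGRG
GGGWGGG
GGGWGGG
GGGGGGK
After op 4 paint(1,1,B):
GGGGGGG
GBGGGRG
GGGWGGG
GGGWGGG
GGGGGGK
After op 5 fill(1,1,R) [1 cells changed]:
GGGGGGG
GRGGGRG
GGGWGGG
GGGWGGG
GGGGGGK
After op 6 fill(0,3,K) [30 cells changed]:
KKKKKKK
KRKKKRK
KKKWKKK
KKKWKKK
KKKKKKK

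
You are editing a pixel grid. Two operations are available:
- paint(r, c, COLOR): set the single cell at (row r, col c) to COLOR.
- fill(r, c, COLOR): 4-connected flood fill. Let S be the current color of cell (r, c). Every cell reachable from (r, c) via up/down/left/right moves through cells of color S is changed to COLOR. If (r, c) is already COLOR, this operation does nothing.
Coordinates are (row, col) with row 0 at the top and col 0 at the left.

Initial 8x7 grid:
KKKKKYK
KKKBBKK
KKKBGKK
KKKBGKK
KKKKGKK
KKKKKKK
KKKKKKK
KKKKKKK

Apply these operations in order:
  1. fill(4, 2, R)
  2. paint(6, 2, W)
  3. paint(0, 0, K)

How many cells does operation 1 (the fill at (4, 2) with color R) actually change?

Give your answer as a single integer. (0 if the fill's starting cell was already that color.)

After op 1 fill(4,2,R) [48 cells changed]:
RRRRRYR
RRRBBRR
RRRBGRR
RRRBGRR
RRRRGRR
RRRRRRR
RRRRRRR
RRRRRRR

Answer: 48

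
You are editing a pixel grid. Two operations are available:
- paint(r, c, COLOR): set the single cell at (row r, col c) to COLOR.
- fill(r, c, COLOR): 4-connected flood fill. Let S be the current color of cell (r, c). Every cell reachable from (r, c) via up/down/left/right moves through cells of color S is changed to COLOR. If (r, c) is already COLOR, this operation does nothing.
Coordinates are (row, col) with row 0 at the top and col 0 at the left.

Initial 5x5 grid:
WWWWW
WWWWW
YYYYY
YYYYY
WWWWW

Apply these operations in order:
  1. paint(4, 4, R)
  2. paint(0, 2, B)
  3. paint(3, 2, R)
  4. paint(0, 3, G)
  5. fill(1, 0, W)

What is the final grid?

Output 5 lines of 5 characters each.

Answer: WWBGW
WWWWW
YYYYY
YYRYY
WWWWR

Derivation:
After op 1 paint(4,4,R):
WWWWW
WWWWW
YYYYY
YYYYY
WWWWR
After op 2 paint(0,2,B):
WWBWW
WWWWW
YYYYY
YYYYY
WWWWR
After op 3 paint(3,2,R):
WWBWW
WWWWW
YYYYY
YYRYY
WWWWR
After op 4 paint(0,3,G):
WWBGW
WWWWW
YYYYY
YYRYY
WWWWR
After op 5 fill(1,0,W) [0 cells changed]:
WWBGW
WWWWW
YYYYY
YYRYY
WWWWR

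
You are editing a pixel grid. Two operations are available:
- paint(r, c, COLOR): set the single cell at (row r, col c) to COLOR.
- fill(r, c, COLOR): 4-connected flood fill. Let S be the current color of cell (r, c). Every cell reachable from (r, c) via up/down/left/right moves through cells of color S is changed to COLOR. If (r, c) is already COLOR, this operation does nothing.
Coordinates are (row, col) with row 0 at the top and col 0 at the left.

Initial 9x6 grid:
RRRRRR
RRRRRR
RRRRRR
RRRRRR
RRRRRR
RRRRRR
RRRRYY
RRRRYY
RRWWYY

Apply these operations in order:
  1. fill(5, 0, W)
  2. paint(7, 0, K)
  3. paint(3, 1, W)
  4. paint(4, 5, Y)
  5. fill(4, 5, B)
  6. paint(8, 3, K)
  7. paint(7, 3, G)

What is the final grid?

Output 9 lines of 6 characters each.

Answer: WWWWWW
WWWWWW
WWWWWW
WWWWWW
WWWWWB
WWWWWW
WWWWYY
KWWGYY
WWWKYY

Derivation:
After op 1 fill(5,0,W) [46 cells changed]:
WWWWWW
WWWWWW
WWWWWW
WWWWWW
WWWWWW
WWWWWW
WWWWYY
WWWWYY
WWWWYY
After op 2 paint(7,0,K):
WWWWWW
WWWWWW
WWWWWW
WWWWWW
WWWWWW
WWWWWW
WWWWYY
KWWWYY
WWWWYY
After op 3 paint(3,1,W):
WWWWWW
WWWWWW
WWWWWW
WWWWWW
WWWWWW
WWWWWW
WWWWYY
KWWWYY
WWWWYY
After op 4 paint(4,5,Y):
WWWWWW
WWWWWW
WWWWWW
WWWWWW
WWWWWY
WWWWWW
WWWWYY
KWWWYY
WWWWYY
After op 5 fill(4,5,B) [1 cells changed]:
WWWWWW
WWWWWW
WWWWWW
WWWWWW
WWWWWB
WWWWWW
WWWWYY
KWWWYY
WWWWYY
After op 6 paint(8,3,K):
WWWWWW
WWWWWW
WWWWWW
WWWWWW
WWWWWB
WWWWWW
WWWWYY
KWWWYY
WWWKYY
After op 7 paint(7,3,G):
WWWWWW
WWWWWW
WWWWWW
WWWWWW
WWWWWB
WWWWWW
WWWWYY
KWWGYY
WWWKYY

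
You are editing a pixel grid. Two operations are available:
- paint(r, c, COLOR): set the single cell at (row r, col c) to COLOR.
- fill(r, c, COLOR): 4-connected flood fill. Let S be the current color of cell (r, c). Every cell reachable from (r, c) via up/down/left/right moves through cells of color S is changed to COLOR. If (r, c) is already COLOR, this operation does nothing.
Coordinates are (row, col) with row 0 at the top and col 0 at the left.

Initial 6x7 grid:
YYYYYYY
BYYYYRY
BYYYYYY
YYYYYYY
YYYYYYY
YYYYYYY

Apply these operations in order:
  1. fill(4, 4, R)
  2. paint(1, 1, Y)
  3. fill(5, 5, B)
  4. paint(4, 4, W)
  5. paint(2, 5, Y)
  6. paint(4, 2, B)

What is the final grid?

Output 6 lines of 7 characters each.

Answer: BBBBBBB
BYBBBBB
BBBBBYB
BBBBBBB
BBBBWBB
BBBBBBB

Derivation:
After op 1 fill(4,4,R) [39 cells changed]:
RRRRRRR
BRRRRRR
BRRRRRR
RRRRRRR
RRRRRRR
RRRRRRR
After op 2 paint(1,1,Y):
RRRRRRR
BYRRRRR
BRRRRRR
RRRRRRR
RRRRRRR
RRRRRRR
After op 3 fill(5,5,B) [39 cells changed]:
BBBBBBB
BYBBBBB
BBBBBBB
BBBBBBB
BBBBBBB
BBBBBBB
After op 4 paint(4,4,W):
BBBBBBB
BYBBBBB
BBBBBBB
BBBBBBB
BBBBWBB
BBBBBBB
After op 5 paint(2,5,Y):
BBBBBBB
BYBBBBB
BBBBBYB
BBBBBBB
BBBBWBB
BBBBBBB
After op 6 paint(4,2,B):
BBBBBBB
BYBBBBB
BBBBBYB
BBBBBBB
BBBBWBB
BBBBBBB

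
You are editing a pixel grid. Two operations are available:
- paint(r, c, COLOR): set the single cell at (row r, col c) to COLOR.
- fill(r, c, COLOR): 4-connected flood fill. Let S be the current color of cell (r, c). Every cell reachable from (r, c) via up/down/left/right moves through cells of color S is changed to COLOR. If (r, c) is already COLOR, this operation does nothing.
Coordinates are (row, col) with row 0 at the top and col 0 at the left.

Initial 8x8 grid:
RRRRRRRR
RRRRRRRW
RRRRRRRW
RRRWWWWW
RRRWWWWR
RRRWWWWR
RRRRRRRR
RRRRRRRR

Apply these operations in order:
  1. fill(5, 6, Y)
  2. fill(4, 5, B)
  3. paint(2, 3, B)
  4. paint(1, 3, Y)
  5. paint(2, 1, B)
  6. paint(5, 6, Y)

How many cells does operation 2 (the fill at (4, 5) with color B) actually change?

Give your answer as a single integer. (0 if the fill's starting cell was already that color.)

Answer: 15

Derivation:
After op 1 fill(5,6,Y) [15 cells changed]:
RRRRRRRR
RRRRRRRY
RRRRRRRY
RRRYYYYY
RRRYYYYR
RRRYYYYR
RRRRRRRR
RRRRRRRR
After op 2 fill(4,5,B) [15 cells changed]:
RRRRRRRR
RRRRRRRB
RRRRRRRB
RRRBBBBB
RRRBBBBR
RRRBBBBR
RRRRRRRR
RRRRRRRR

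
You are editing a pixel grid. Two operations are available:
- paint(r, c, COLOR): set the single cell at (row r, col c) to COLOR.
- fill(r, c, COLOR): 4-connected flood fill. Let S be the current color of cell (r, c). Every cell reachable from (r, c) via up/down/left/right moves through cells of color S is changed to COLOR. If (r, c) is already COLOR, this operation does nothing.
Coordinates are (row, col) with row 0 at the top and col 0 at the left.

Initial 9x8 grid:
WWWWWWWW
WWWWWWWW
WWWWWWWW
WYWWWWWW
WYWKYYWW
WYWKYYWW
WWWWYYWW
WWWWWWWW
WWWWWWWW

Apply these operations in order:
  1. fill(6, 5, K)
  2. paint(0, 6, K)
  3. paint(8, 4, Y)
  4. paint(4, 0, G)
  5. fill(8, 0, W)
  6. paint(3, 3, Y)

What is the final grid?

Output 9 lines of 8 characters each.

After op 1 fill(6,5,K) [6 cells changed]:
WWWWWWWW
WWWWWWWW
WWWWWWWW
WYWWWWWW
WYWKKKWW
WYWKKKWW
WWWWKKWW
WWWWWWWW
WWWWWWWW
After op 2 paint(0,6,K):
WWWWWWKW
WWWWWWWW
WWWWWWWW
WYWWWWWW
WYWKKKWW
WYWKKKWW
WWWWKKWW
WWWWWWWW
WWWWWWWW
After op 3 paint(8,4,Y):
WWWWWWKW
WWWWWWWW
WWWWWWWW
WYWWWWWW
WYWKKKWW
WYWKKKWW
WWWWKKWW
WWWWWWWW
WWWWYWWW
After op 4 paint(4,0,G):
WWWWWWKW
WWWWWWWW
WWWWWWWW
WYWWWWWW
GYWKKKWW
WYWKKKWW
WWWWKKWW
WWWWWWWW
WWWWYWWW
After op 5 fill(8,0,W) [0 cells changed]:
WWWWWWKW
WWWWWWWW
WWWWWWWW
WYWWWWWW
GYWKKKWW
WYWKKKWW
WWWWKKWW
WWWWWWWW
WWWWYWWW
After op 6 paint(3,3,Y):
WWWWWWKW
WWWWWWWW
WWWWWWWW
WYWYWWWW
GYWKKKWW
WYWKKKWW
WWWWKKWW
WWWWWWWW
WWWWYWWW

Answer: WWWWWWKW
WWWWWWWW
WWWWWWWW
WYWYWWWW
GYWKKKWW
WYWKKKWW
WWWWKKWW
WWWWWWWW
WWWWYWWW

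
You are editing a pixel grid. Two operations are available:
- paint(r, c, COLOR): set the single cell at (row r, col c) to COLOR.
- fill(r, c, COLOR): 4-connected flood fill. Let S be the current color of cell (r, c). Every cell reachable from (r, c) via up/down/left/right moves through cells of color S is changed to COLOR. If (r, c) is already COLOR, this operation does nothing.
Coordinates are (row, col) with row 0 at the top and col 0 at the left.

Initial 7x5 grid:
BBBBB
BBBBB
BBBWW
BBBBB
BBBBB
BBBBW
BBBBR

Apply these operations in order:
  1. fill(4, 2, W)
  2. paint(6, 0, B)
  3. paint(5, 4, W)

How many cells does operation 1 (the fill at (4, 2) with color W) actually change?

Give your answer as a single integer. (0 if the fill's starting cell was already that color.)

After op 1 fill(4,2,W) [31 cells changed]:
WWWWW
WWWWW
WWWWW
WWWWW
WWWWW
WWWWW
WWWWR

Answer: 31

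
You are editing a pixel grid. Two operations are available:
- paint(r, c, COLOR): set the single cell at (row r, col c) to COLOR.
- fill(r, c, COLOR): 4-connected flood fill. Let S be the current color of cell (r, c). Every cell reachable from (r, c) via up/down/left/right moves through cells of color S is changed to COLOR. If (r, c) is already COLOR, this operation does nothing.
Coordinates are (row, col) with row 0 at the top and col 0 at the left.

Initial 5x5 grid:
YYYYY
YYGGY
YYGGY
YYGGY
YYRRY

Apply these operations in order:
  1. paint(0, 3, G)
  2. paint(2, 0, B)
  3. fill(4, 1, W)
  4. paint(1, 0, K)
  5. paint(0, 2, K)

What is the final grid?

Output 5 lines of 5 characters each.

After op 1 paint(0,3,G):
YYYGY
YYGGY
YYGGY
YYGGY
YYRRY
After op 2 paint(2,0,B):
YYYGY
YYGGY
BYGGY
YYGGY
YYRRY
After op 3 fill(4,1,W) [10 cells changed]:
WWWGY
WWGGY
BWGGY
WWGGY
WWRRY
After op 4 paint(1,0,K):
WWWGY
KWGGY
BWGGY
WWGGY
WWRRY
After op 5 paint(0,2,K):
WWKGY
KWGGY
BWGGY
WWGGY
WWRRY

Answer: WWKGY
KWGGY
BWGGY
WWGGY
WWRRY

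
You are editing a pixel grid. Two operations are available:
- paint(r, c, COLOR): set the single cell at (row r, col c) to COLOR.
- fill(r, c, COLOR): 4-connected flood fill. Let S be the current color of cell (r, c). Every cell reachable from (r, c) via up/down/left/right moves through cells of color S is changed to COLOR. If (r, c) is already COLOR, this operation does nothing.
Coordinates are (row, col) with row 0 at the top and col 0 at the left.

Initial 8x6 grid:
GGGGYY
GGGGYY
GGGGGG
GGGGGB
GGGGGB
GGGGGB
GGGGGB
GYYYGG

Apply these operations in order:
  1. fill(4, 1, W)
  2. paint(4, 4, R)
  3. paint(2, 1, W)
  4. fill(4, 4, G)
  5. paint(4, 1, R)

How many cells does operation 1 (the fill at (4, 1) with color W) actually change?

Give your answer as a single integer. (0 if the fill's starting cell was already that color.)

Answer: 37

Derivation:
After op 1 fill(4,1,W) [37 cells changed]:
WWWWYY
WWWWYY
WWWWWW
WWWWWB
WWWWWB
WWWWWB
WWWWWB
WYYYWW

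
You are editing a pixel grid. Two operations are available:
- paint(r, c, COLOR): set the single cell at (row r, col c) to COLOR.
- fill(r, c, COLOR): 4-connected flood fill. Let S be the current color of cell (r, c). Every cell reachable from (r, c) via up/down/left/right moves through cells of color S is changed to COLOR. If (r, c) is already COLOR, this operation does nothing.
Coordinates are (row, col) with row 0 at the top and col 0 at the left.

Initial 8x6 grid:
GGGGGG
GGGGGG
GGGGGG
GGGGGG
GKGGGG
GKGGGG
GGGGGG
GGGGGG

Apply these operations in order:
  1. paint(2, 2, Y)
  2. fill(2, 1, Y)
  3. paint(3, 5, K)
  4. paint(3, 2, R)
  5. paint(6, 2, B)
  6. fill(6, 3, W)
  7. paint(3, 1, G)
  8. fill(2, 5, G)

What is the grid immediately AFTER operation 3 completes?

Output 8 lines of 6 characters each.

Answer: YYYYYY
YYYYYY
YYYYYY
YYYYYK
YKYYYY
YKYYYY
YYYYYY
YYYYYY

Derivation:
After op 1 paint(2,2,Y):
GGGGGG
GGGGGG
GGYGGG
GGGGGG
GKGGGG
GKGGGG
GGGGGG
GGGGGG
After op 2 fill(2,1,Y) [45 cells changed]:
YYYYYY
YYYYYY
YYYYYY
YYYYYY
YKYYYY
YKYYYY
YYYYYY
YYYYYY
After op 3 paint(3,5,K):
YYYYYY
YYYYYY
YYYYYY
YYYYYK
YKYYYY
YKYYYY
YYYYYY
YYYYYY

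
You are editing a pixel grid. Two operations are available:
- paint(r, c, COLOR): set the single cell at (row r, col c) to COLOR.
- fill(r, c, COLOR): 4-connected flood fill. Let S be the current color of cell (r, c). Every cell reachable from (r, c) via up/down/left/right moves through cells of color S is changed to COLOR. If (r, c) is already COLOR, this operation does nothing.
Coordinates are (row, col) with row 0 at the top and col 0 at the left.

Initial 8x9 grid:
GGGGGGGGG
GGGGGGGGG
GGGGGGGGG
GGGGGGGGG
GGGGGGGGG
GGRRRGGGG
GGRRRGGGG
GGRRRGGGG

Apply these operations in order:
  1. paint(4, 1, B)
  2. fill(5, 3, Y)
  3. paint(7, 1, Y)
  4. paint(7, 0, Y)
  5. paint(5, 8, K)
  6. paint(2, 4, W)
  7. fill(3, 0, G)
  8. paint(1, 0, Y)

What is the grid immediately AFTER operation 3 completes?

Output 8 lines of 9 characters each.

Answer: GGGGGGGGG
GGGGGGGGG
GGGGGGGGG
GGGGGGGGG
GBGGGGGGG
GGYYYGGGG
GGYYYGGGG
GYYYYGGGG

Derivation:
After op 1 paint(4,1,B):
GGGGGGGGG
GGGGGGGGG
GGGGGGGGG
GGGGGGGGG
GBGGGGGGG
GGRRRGGGG
GGRRRGGGG
GGRRRGGGG
After op 2 fill(5,3,Y) [9 cells changed]:
GGGGGGGGG
GGGGGGGGG
GGGGGGGGG
GGGGGGGGG
GBGGGGGGG
GGYYYGGGG
GGYYYGGGG
GGYYYGGGG
After op 3 paint(7,1,Y):
GGGGGGGGG
GGGGGGGGG
GGGGGGGGG
GGGGGGGGG
GBGGGGGGG
GGYYYGGGG
GGYYYGGGG
GYYYYGGGG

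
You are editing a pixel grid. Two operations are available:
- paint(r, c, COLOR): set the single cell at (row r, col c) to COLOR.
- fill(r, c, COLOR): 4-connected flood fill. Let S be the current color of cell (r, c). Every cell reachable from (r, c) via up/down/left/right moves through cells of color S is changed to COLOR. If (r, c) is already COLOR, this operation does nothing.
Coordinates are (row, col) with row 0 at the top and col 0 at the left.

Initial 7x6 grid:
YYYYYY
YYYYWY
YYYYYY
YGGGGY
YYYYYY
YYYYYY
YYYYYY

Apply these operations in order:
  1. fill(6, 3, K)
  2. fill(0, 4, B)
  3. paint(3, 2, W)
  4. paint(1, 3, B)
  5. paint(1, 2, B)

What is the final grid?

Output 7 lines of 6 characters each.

After op 1 fill(6,3,K) [37 cells changed]:
KKKKKK
KKKKWK
KKKKKK
KGGGGK
KKKKKK
KKKKKK
KKKKKK
After op 2 fill(0,4,B) [37 cells changed]:
BBBBBB
BBBBWB
BBBBBB
BGGGGB
BBBBBB
BBBBBB
BBBBBB
After op 3 paint(3,2,W):
BBBBBB
BBBBWB
BBBBBB
BGWGGB
BBBBBB
BBBBBB
BBBBBB
After op 4 paint(1,3,B):
BBBBBB
BBBBWB
BBBBBB
BGWGGB
BBBBBB
BBBBBB
BBBBBB
After op 5 paint(1,2,B):
BBBBBB
BBBBWB
BBBBBB
BGWGGB
BBBBBB
BBBBBB
BBBBBB

Answer: BBBBBB
BBBBWB
BBBBBB
BGWGGB
BBBBBB
BBBBBB
BBBBBB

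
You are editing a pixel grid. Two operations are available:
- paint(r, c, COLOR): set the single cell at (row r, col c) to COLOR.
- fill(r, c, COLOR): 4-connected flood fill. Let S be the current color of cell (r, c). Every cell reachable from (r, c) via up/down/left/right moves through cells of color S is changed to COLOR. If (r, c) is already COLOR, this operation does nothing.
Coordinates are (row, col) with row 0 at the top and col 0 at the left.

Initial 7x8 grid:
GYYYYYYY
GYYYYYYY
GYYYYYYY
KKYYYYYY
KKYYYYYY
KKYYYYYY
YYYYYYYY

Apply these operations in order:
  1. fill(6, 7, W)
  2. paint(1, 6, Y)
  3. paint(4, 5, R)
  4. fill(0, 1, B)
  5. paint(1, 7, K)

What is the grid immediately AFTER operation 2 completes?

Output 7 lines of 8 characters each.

After op 1 fill(6,7,W) [47 cells changed]:
GWWWWWWW
GWWWWWWW
GWWWWWWW
KKWWWWWW
KKWWWWWW
KKWWWWWW
WWWWWWWW
After op 2 paint(1,6,Y):
GWWWWWWW
GWWWWWYW
GWWWWWWW
KKWWWWWW
KKWWWWWW
KKWWWWWW
WWWWWWWW

Answer: GWWWWWWW
GWWWWWYW
GWWWWWWW
KKWWWWWW
KKWWWWWW
KKWWWWWW
WWWWWWWW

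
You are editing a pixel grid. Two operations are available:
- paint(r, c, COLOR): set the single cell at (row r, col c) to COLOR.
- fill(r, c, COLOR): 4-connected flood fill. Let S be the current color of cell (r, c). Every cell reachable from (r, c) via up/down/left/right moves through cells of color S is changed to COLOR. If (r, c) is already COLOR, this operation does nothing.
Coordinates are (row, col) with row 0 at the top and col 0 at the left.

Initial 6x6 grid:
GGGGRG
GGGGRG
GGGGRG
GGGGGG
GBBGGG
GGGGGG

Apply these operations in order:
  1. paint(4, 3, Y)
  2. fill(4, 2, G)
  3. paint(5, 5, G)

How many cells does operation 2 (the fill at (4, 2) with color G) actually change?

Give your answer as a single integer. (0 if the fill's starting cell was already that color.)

Answer: 2

Derivation:
After op 1 paint(4,3,Y):
GGGGRG
GGGGRG
GGGGRG
GGGGGG
GBBYGG
GGGGGG
After op 2 fill(4,2,G) [2 cells changed]:
GGGGRG
GGGGRG
GGGGRG
GGGGGG
GGGYGG
GGGGGG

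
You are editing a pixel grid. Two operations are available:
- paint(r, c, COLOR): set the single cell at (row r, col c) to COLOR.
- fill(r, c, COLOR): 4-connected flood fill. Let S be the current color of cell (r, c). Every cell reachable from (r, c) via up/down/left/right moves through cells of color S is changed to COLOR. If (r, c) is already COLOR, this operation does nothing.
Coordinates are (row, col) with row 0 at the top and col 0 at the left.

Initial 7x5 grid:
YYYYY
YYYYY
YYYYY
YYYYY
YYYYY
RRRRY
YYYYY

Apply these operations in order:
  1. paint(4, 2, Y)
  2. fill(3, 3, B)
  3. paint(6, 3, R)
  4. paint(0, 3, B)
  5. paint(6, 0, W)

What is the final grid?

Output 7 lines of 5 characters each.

After op 1 paint(4,2,Y):
YYYYY
YYYYY
YYYYY
YYYYY
YYYYY
RRRRY
YYYYY
After op 2 fill(3,3,B) [31 cells changed]:
BBBBB
BBBBB
BBBBB
BBBBB
BBBBB
RRRRB
BBBBB
After op 3 paint(6,3,R):
BBBBB
BBBBB
BBBBB
BBBBB
BBBBB
RRRRB
BBBRB
After op 4 paint(0,3,B):
BBBBB
BBBBB
BBBBB
BBBBB
BBBBB
RRRRB
BBBRB
After op 5 paint(6,0,W):
BBBBB
BBBBB
BBBBB
BBBBB
BBBBB
RRRRB
WBBRB

Answer: BBBBB
BBBBB
BBBBB
BBBBB
BBBBB
RRRRB
WBBRB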